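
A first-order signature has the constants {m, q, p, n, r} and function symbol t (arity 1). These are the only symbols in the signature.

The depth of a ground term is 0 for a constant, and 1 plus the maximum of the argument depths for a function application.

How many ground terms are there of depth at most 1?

Let N_k count ground terms of depth at most k. Each non-constant term of depth ≤ k is some function symbol applied to depth-≤(k−1) arguments, giving N_k = 5 + N_{k-1}.
N_0 = 5
N_1 = 5 + 5 = 10
Explicitly: m, q, p, n, r, t(m), t(q), t(p), t(n), t(r).

10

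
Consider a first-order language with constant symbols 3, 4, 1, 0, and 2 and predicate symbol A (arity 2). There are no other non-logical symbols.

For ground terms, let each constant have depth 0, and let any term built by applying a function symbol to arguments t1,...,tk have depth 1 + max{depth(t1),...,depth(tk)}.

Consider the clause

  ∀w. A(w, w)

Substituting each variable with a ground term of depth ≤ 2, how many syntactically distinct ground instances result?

5

Ground terms of depth ≤ 2:
  With no function symbols every ground term is a constant, so there are exactly 5 ground terms at every depth bound.
  N_0 = 5
  N_1 = 5
  N_2 = 5
  Explicitly: 3, 4, 1, 0, 2.
So there are 5 ground terms available for substitution.
The body mentions the single quantified variable w; since ground terms form a free algebra, no two substitutions collapse to the same formula.
Number of ground instances = 5.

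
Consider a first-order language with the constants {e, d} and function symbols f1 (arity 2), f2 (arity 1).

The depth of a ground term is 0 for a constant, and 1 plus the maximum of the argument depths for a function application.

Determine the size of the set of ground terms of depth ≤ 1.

8

Write N_k for the number of ground terms of depth ≤ k. A term of depth ≤ k is either a constant or a function symbol applied to arguments of depth ≤ k−1, so N_k = 2 + N_{k-1}^2 + N_{k-1}.
N_0 = 2
N_1 = 2 + 2^2 + 2 = 8
Explicitly: e, d, f1(e, e), f1(e, d), f1(d, e), f1(d, d), f2(e), f2(d).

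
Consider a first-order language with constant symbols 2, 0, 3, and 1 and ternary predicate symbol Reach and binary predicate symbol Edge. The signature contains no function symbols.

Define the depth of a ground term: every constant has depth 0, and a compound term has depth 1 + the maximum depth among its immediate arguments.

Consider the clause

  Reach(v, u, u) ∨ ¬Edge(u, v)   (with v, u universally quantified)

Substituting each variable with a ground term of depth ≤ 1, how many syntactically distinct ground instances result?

16

Ground terms of depth ≤ 1:
  With no function symbols every ground term is a constant, so there are exactly 4 ground terms at every depth bound.
  N_0 = 4
  N_1 = 4
  Explicitly: 2, 0, 3, 1.
So there are 4 ground terms available for substitution.
There are 2 variables to instantiate (v, u), each occurring in at least one literal, so different choices give different ground instances.
Number of ground instances = 4^2 = 16.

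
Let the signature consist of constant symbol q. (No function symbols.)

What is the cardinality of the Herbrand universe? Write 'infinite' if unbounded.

1

There are no function symbols, so the only ground term is the single constant.
The Herbrand universe is {q}, finite with 1 element.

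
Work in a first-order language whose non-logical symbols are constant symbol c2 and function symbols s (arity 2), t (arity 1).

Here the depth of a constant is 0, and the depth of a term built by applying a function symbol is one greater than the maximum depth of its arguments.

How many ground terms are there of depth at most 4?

33673

Count level by level. With function symbols s/2, t/1, the terms of depth ≤ k are the 1 constant together with each function applied to depth-≤(k−1) tuples, so N_k = 1 + N_{k-1}^2 + N_{k-1}.
N_0 = 1
N_1 = 1 + 1^2 + 1 = 3
N_2 = 1 + 3^2 + 3 = 13
N_3 = 1 + 13^2 + 13 = 183
N_4 = 1 + 183^2 + 183 = 33673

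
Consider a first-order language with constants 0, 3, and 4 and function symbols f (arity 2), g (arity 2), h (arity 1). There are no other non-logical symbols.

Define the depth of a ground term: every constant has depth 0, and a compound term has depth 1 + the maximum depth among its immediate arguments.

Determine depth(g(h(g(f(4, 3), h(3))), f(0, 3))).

depth(f(4, 3)) = 1 + max(0, 0) = 1
depth(h(3)) = 1 + depth(3) = 1 + 0 = 1
depth(g(f(4, 3), h(3))) = 1 + max(1, 1) = 2
depth(h(g(f(4, 3), h(3)))) = 1 + depth(g(f(4, 3), h(3))) = 1 + 2 = 3
depth(f(0, 3)) = 1 + max(0, 0) = 1
depth(g(h(g(f(4, 3), h(3))), f(0, 3))) = 1 + max(3, 1) = 4

4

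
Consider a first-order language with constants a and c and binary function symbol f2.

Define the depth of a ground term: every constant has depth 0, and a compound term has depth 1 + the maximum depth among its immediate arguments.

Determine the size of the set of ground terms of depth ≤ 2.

38

If N_k denotes the number of depth-≤k ground terms, the 2 constants give N_0 = 2, and each function symbol of arity r contributes N_{k-1}^r new terms at level k: N_k = 2 + N_{k-1}^2.
N_0 = 2
N_1 = 2 + 2^2 = 6
N_2 = 2 + 6^2 = 38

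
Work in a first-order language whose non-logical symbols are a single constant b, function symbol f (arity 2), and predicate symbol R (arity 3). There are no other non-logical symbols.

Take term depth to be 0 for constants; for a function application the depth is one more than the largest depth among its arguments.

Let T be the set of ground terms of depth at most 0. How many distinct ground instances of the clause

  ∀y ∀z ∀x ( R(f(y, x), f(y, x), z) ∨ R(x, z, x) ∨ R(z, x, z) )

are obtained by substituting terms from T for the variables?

1

Ground terms of depth ≤ 0:
  If N_k denotes the number of depth-≤k ground terms, the 1 constant gives N_0 = 1, and each function symbol of arity r contributes N_{k-1}^r new terms at level k: N_k = 1 + N_{k-1}^2.
  N_0 = 1
  Explicitly: b.
So there is exactly 1 ground term available for substitution.
The clause has 3 distinct variables (y, z, x), each appearing in the body. In the free term algebra distinct substitutions yield syntactically distinct ground instances.
Number of ground instances = 1^3 = 1.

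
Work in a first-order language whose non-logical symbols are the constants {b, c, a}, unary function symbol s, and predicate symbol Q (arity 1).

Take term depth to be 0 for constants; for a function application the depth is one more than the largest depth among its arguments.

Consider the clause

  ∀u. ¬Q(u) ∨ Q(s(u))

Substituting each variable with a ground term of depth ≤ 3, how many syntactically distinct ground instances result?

12

Ground terms of depth ≤ 3:
  Count level by level. With function symbols s/1, the terms of depth ≤ k are the 3 constants together with each function applied to depth-≤(k−1) tuples, so N_k = 3 + N_{k-1}.
  N_0 = 3
  N_1 = 3 + 3 = 6
  N_2 = 3 + 6 = 9
  N_3 = 3 + 9 = 12
  Explicitly: b, c, a, s(b), s(c), s(a), s(s(b)), s(s(c)), s(s(a)), s(s(s(b))), s(s(s(c))), s(s(s(a))).
So there are 12 ground terms available for substitution.
The variable u ranges independently over the available ground terms, and distinct assignments produce distinct instances.
Number of ground instances = 12.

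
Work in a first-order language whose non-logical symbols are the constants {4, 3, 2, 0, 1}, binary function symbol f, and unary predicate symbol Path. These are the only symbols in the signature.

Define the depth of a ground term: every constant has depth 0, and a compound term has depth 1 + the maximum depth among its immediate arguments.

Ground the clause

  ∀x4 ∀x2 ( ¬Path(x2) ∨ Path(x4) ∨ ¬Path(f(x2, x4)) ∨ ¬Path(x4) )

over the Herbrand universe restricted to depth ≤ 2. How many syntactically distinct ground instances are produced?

Ground terms of depth ≤ 2:
  Write N_k for the number of ground terms of depth ≤ k. A term of depth ≤ k is either a constant or a function symbol applied to arguments of depth ≤ k−1, so N_k = 5 + N_{k-1}^2.
  N_0 = 5
  N_1 = 5 + 5^2 = 30
  N_2 = 5 + 30^2 = 905
So there are 905 ground terms available for substitution.
Each of x4, x2 ranges independently over the available ground terms, and distinct assignments produce distinct instances.
Number of ground instances = 905^2 = 819025.

819025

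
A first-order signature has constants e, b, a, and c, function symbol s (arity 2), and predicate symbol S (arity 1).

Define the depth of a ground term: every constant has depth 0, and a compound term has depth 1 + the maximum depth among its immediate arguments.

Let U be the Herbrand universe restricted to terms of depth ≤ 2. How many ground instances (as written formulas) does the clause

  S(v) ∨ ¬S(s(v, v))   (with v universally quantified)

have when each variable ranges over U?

Ground terms of depth ≤ 2:
  Count level by level. With function symbols s/2, the terms of depth ≤ k are the 4 constants together with each function applied to depth-≤(k−1) tuples, so N_k = 4 + N_{k-1}^2.
  N_0 = 4
  N_1 = 4 + 4^2 = 20
  N_2 = 4 + 20^2 = 404
So there are 404 ground terms available for substitution.
There is 1 variable to instantiate (v),  occurring in at least one literal, so different choices give different ground instances.
Number of ground instances = 404.

404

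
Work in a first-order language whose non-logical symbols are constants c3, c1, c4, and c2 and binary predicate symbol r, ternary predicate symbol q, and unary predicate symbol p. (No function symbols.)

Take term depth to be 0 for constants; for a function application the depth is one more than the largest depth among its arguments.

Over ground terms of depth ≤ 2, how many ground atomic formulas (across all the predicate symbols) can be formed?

First count ground terms of depth ≤ 2.
With no function symbols every ground term is a constant, so there are exactly 4 ground terms at every depth bound.
N_0 = 4
N_1 = 4
N_2 = 4
Explicitly: c3, c1, c4, c2.
So |H| = 4.
Ground atoms are formed by filling each argument slot of a predicate with a term from H, so an r-ary predicate gives |H|^r atoms:
  r: 4^2 = 16;  q: 4^3 = 64;  p: 4
Total ground atoms: 16 + 64 + 4 = 84.

84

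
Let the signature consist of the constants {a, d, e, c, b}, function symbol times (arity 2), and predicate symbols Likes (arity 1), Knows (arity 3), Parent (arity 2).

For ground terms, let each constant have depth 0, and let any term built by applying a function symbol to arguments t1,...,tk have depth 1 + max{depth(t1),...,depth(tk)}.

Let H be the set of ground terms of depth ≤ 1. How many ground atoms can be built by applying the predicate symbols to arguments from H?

27930

First count ground terms of depth ≤ 1.
If N_k denotes the number of depth-≤k ground terms, the 5 constants give N_0 = 5, and each function symbol of arity r contributes N_{k-1}^r new terms at level k: N_k = 5 + N_{k-1}^2.
N_0 = 5
N_1 = 5 + 5^2 = 30
So |H| = 30.
A ground atom is a predicate applied to a tuple of terms from H, so the count is the sum over predicates of |H|^arity:
  Likes: 30;  Knows: 30^3 = 27000;  Parent: 30^2 = 900
Total ground atoms: 30 + 27000 + 900 = 27930.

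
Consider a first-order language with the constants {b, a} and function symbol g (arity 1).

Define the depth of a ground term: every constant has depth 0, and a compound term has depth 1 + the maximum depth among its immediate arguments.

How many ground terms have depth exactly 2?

Count level by level. With function symbols g/1, the terms of depth ≤ k are the 2 constants together with each function applied to depth-≤(k−1) tuples, so N_k = 2 + N_{k-1}.
N_0 = 2
N_1 = 2 + 2 = 4
N_2 = 2 + 4 = 6
Terms of depth exactly 2: N_2 − N_1 = 6 − 4 = 2.

2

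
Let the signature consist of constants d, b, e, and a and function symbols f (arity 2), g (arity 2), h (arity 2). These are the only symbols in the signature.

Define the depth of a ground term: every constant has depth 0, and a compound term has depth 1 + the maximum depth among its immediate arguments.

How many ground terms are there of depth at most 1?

52

Count level by level. With function symbols f/2, g/2, h/2, the terms of depth ≤ k are the 4 constants together with each function applied to depth-≤(k−1) tuples, so N_k = 4 + N_{k-1}^2 + N_{k-1}^2 + N_{k-1}^2.
N_0 = 4
N_1 = 4 + 4^2 + 4^2 + 4^2 = 52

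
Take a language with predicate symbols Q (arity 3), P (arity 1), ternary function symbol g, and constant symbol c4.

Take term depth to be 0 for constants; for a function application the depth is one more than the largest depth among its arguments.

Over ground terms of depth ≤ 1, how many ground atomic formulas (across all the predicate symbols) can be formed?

First count ground terms of depth ≤ 1.
Let N_k count ground terms of depth at most k. Each non-constant term of depth ≤ k is some function symbol applied to depth-≤(k−1) arguments, giving N_k = 1 + N_{k-1}^3.
N_0 = 1
N_1 = 1 + 1^3 = 2
Explicitly: c4, g(c4, c4, c4).
So |H| = 2.
Each predicate of arity r yields |H|^r ground atoms (one per choice of an r-tuple from H):
  Q: 2^3 = 8;  P: 2
Total ground atoms: 8 + 2 = 10.

10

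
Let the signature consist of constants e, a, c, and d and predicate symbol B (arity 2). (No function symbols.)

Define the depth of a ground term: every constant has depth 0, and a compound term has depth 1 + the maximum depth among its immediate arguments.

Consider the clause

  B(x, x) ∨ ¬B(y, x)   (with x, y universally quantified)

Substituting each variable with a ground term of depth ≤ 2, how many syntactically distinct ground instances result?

16

Ground terms of depth ≤ 2:
  With no function symbols every ground term is a constant, so there are exactly 4 ground terms at every depth bound.
  N_0 = 4
  N_1 = 4
  N_2 = 4
So there are 4 ground terms available for substitution.
The clause has 2 distinct variables (x, y), each appearing in the body. In the free term algebra distinct substitutions yield syntactically distinct ground instances.
Number of ground instances = 4^2 = 16.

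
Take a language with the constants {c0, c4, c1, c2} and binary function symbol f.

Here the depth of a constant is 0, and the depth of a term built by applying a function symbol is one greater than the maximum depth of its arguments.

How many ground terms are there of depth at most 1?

Write N_k for the number of ground terms of depth ≤ k. A term of depth ≤ k is either a constant or a function symbol applied to arguments of depth ≤ k−1, so N_k = 4 + N_{k-1}^2.
N_0 = 4
N_1 = 4 + 4^2 = 20

20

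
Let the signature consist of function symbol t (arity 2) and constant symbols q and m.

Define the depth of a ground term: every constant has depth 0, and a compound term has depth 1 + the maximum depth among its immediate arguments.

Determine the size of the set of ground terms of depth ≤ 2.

38

Write N_k for the number of ground terms of depth ≤ k. A term of depth ≤ k is either a constant or a function symbol applied to arguments of depth ≤ k−1, so N_k = 2 + N_{k-1}^2.
N_0 = 2
N_1 = 2 + 2^2 = 6
N_2 = 2 + 6^2 = 38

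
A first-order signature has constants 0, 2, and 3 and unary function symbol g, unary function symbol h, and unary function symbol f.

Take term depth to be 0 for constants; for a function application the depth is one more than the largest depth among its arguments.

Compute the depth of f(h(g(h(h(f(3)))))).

depth(f(3)) = 1 + depth(3) = 1 + 0 = 1
depth(h(f(3))) = 1 + depth(f(3)) = 1 + 1 = 2
depth(h(h(f(3)))) = 1 + depth(h(f(3))) = 1 + 2 = 3
depth(g(h(h(f(3))))) = 1 + depth(h(h(f(3)))) = 1 + 3 = 4
depth(h(g(h(h(f(3)))))) = 1 + depth(g(h(h(f(3))))) = 1 + 4 = 5
depth(f(h(g(h(h(f(3))))))) = 1 + depth(h(g(h(h(f(3)))))) = 1 + 5 = 6

6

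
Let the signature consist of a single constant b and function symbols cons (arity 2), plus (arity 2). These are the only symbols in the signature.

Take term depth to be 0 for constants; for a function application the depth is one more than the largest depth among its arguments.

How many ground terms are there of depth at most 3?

723

Let N_k count ground terms of depth at most k. Each non-constant term of depth ≤ k is some function symbol applied to depth-≤(k−1) arguments, giving N_k = 1 + N_{k-1}^2 + N_{k-1}^2.
N_0 = 1
N_1 = 1 + 1^2 + 1^2 = 3
N_2 = 1 + 3^2 + 3^2 = 19
N_3 = 1 + 19^2 + 19^2 = 723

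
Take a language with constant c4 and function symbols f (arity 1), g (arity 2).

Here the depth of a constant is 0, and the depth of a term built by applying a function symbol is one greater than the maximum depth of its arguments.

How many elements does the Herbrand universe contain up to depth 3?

Let N_k count ground terms of depth at most k. Each non-constant term of depth ≤ k is some function symbol applied to depth-≤(k−1) arguments, giving N_k = 1 + N_{k-1} + N_{k-1}^2.
N_0 = 1
N_1 = 1 + 1 + 1^2 = 3
N_2 = 1 + 3 + 3^2 = 13
N_3 = 1 + 13 + 13^2 = 183

183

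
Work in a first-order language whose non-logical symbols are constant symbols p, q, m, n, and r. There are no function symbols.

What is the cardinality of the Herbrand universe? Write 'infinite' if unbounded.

There are no function symbols, so every ground term is one of the 5 constants.
The Herbrand universe is {p, q, m, n, r}, which is finite with 5 elements.

5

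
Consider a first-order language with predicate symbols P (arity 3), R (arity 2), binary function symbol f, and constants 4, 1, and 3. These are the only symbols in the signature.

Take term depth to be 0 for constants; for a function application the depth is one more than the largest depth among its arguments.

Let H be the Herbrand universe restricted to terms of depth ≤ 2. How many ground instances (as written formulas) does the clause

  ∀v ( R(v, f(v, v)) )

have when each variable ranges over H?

Ground terms of depth ≤ 2:
  Write N_k for the number of ground terms of depth ≤ k. A term of depth ≤ k is either a constant or a function symbol applied to arguments of depth ≤ k−1, so N_k = 3 + N_{k-1}^2.
  N_0 = 3
  N_1 = 3 + 3^2 = 12
  N_2 = 3 + 12^2 = 147
So there are 147 ground terms available for substitution.
The variable v ranges independently over the available ground terms, and distinct assignments produce distinct instances.
Number of ground instances = 147.

147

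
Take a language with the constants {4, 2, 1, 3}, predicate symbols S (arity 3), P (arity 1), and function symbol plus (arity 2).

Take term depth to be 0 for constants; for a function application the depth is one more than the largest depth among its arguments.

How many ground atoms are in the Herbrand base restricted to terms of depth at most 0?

First count ground terms of depth ≤ 0.
Count level by level. With function symbols plus/2, the terms of depth ≤ k are the 4 constants together with each function applied to depth-≤(k−1) tuples, so N_k = 4 + N_{k-1}^2.
N_0 = 4
Explicitly: 4, 2, 1, 3.
So |H| = 4.
For each predicate symbol, the number of ground atoms is |H| raised to its arity; summing:
  S: 4^3 = 64;  P: 4
Total ground atoms: 64 + 4 = 68.

68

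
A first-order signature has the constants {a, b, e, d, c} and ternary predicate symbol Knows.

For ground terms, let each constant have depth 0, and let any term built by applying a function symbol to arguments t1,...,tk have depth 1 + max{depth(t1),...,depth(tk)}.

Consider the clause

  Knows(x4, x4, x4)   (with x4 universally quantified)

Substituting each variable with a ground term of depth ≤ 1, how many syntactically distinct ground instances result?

Ground terms of depth ≤ 1:
  With no function symbols every ground term is a constant, so there are exactly 5 ground terms at every depth bound.
  N_0 = 5
  N_1 = 5
  Explicitly: a, b, e, d, c.
So there are 5 ground terms available for substitution.
The body mentions the single quantified variable x4; since ground terms form a free algebra, no two substitutions collapse to the same formula.
Number of ground instances = 5.

5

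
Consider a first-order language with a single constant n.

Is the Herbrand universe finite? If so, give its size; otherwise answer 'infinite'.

There are no function symbols, so the only ground term is the single constant.
The Herbrand universe is {n}, finite with 1 element.

1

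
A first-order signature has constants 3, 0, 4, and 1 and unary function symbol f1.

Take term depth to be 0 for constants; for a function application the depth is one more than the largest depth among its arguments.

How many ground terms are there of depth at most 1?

Count level by level. With function symbols f1/1, the terms of depth ≤ k are the 4 constants together with each function applied to depth-≤(k−1) tuples, so N_k = 4 + N_{k-1}.
N_0 = 4
N_1 = 4 + 4 = 8
Explicitly: 3, 0, 4, 1, f1(3), f1(0), f1(4), f1(1).

8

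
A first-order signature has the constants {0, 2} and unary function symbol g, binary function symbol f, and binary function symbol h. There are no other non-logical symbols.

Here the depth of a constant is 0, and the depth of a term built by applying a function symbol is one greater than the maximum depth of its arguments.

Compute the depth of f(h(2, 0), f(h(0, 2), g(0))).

3

depth(h(2, 0)) = 1 + max(0, 0) = 1
depth(h(0, 2)) = 1 + max(0, 0) = 1
depth(g(0)) = 1 + depth(0) = 1 + 0 = 1
depth(f(h(0, 2), g(0))) = 1 + max(1, 1) = 2
depth(f(h(2, 0), f(h(0, 2), g(0)))) = 1 + max(1, 2) = 3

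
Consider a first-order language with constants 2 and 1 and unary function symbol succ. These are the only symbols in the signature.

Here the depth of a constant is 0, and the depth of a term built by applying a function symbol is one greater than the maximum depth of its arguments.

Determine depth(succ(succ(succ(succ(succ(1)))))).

5

depth(succ(1)) = 1 + depth(1) = 1 + 0 = 1
depth(succ(succ(1))) = 1 + depth(succ(1)) = 1 + 1 = 2
depth(succ(succ(succ(1)))) = 1 + depth(succ(succ(1))) = 1 + 2 = 3
depth(succ(succ(succ(succ(1))))) = 1 + depth(succ(succ(succ(1)))) = 1 + 3 = 4
depth(succ(succ(succ(succ(succ(1)))))) = 1 + depth(succ(succ(succ(succ(1))))) = 1 + 4 = 5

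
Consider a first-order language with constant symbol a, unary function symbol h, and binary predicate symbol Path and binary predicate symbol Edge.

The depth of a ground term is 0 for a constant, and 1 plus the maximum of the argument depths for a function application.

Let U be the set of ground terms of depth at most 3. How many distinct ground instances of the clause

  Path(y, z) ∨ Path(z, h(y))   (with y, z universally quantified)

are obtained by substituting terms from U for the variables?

16

Ground terms of depth ≤ 3:
  Write N_k for the number of ground terms of depth ≤ k. A term of depth ≤ k is either a constant or a function symbol applied to arguments of depth ≤ k−1, so N_k = 1 + N_{k-1}.
  N_0 = 1
  N_1 = 1 + 1 = 2
  N_2 = 1 + 2 = 3
  N_3 = 1 + 3 = 4
So there are 4 ground terms available for substitution.
The body mentions every one of the 2 quantified variables; since ground terms form a free algebra, no two substitutions collapse to the same formula.
Number of ground instances = 4^2 = 16.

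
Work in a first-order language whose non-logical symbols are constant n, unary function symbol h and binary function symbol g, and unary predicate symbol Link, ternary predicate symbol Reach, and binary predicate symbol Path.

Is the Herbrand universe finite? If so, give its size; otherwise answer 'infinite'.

infinite

The signature has at least one function symbol (h, arity 1) and at least one constant (n).
Iterating h gives infinitely many distinct ground terms: n, h(n), h(h(n)), ...
So the Herbrand universe is infinite.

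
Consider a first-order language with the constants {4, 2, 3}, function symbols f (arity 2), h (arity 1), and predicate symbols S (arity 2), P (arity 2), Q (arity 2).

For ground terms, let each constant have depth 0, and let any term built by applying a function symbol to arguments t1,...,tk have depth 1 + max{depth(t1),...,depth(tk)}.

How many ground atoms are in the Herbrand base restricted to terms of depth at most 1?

First count ground terms of depth ≤ 1.
Count level by level. With function symbols f/2, h/1, the terms of depth ≤ k are the 3 constants together with each function applied to depth-≤(k−1) tuples, so N_k = 3 + N_{k-1}^2 + N_{k-1}.
N_0 = 3
N_1 = 3 + 3^2 + 3 = 15
So |H| = 15.
For each predicate symbol, the number of ground atoms is |H| raised to its arity; summing:
  S: 15^2 = 225;  P: 15^2 = 225;  Q: 15^2 = 225
Total ground atoms: 225 + 225 + 225 = 675.

675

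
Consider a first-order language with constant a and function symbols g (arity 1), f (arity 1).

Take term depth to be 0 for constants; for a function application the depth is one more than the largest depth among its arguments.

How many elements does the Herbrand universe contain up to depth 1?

If N_k denotes the number of depth-≤k ground terms, the 1 constant gives N_0 = 1, and each function symbol of arity r contributes N_{k-1}^r new terms at level k: N_k = 1 + N_{k-1} + N_{k-1}.
N_0 = 1
N_1 = 1 + 1 + 1 = 3
Explicitly: a, g(a), f(a).

3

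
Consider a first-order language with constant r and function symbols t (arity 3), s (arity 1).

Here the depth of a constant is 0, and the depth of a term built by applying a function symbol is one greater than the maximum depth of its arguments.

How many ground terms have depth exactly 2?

28

Let N_k = |{terms of depth ≤ k}|. Then N_0 = 1 and N_k = 1 + N_{k-1}^3 + N_{k-1} for k ≥ 1 (one summand per function symbol, arity giving the exponent).
N_0 = 1
N_1 = 1 + 1^3 + 1 = 3
N_2 = 1 + 3^3 + 3 = 31
Terms of depth exactly 2: N_2 − N_1 = 31 − 3 = 28.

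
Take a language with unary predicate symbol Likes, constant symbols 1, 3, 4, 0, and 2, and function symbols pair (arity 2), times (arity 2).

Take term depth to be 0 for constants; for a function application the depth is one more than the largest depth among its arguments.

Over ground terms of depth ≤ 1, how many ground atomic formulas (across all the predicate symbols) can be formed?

55

First count ground terms of depth ≤ 1.
Write N_k for the number of ground terms of depth ≤ k. A term of depth ≤ k is either a constant or a function symbol applied to arguments of depth ≤ k−1, so N_k = 5 + N_{k-1}^2 + N_{k-1}^2.
N_0 = 5
N_1 = 5 + 5^2 + 5^2 = 55
So |H| = 55.
Each predicate of arity r yields |H|^r ground atoms (one per choice of an r-tuple from H):
  Likes: 55
Total ground atoms: 55.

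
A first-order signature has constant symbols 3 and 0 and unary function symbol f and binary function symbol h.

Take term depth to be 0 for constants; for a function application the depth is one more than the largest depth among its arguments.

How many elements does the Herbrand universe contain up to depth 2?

74

Count level by level. With function symbols f/1, h/2, the terms of depth ≤ k are the 2 constants together with each function applied to depth-≤(k−1) tuples, so N_k = 2 + N_{k-1} + N_{k-1}^2.
N_0 = 2
N_1 = 2 + 2 + 2^2 = 8
N_2 = 2 + 8 + 8^2 = 74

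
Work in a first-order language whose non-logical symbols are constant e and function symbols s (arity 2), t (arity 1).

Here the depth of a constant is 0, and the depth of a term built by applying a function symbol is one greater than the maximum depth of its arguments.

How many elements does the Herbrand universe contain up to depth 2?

Count level by level. With function symbols s/2, t/1, the terms of depth ≤ k are the 1 constant together with each function applied to depth-≤(k−1) tuples, so N_k = 1 + N_{k-1}^2 + N_{k-1}.
N_0 = 1
N_1 = 1 + 1^2 + 1 = 3
N_2 = 1 + 3^2 + 3 = 13

13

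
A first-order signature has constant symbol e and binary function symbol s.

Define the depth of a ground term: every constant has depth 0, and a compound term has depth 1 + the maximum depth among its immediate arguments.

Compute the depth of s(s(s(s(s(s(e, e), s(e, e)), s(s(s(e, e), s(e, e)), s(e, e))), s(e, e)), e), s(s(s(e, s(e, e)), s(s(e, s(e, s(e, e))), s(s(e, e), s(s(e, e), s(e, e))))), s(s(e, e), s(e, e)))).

7

depth(s(e, e)) = 1 + max(0, 0) = 1
depth(s(s(e, e), s(e, e))) = 1 + max(1, 1) = 2
depth(s(s(s(e, e), s(e, e)), s(e, e))) = 1 + max(2, 1) = 3
depth(s(s(s(e, e), s(e, e)), s(s(s(e, e), s(e, e)), s(e, e)))) = 1 + max(2, 3) = 4
depth(s(s(s(s(e, e), s(e, e)), s(s(s(e, e), s(e, e)), s(e, e))), s(e, e))) = 1 + max(4, 1) = 5
depth(s(s(s(s(s(e, e), s(e, e)), s(s(s(e, e), s(e, e)), s(e, e))), s(e, e)), e)) = 1 + max(5, 0) = 6
depth(s(e, s(e, e))) = 1 + max(0, 1) = 2
depth(s(e, s(e, s(e, e)))) = 1 + max(0, 2) = 3
depth(s(s(e, e), s(s(e, e), s(e, e)))) = 1 + max(1, 2) = 3
depth(s(s(e, s(e, s(e, e))), s(s(e, e), s(s(e, e), s(e, e))))) = 1 + max(3, 3) = 4
depth(s(s(e, s(e, e)), s(s(e, s(e, s(e, e))), s(s(e, e), s(s(e, e), s(e, e)))))) = 1 + max(2, 4) = 5
depth(s(s(s(e, s(e, e)), s(s(e, s(e, s(e, e))), s(s(e, e), s(s(e, e), s(e, e))))), s(s(e, e), s(e, e)))) = 1 + max(5, 2) = 6
depth(s(s(s(s(s(s(e, e), s(e, e)), s(s(s(e, e), s(e, e)), s(e, e))), s(e, e)), e), s(s(s(e, s(e, e)), s(s(e, s(e, s(e, e))), s(s(e, e), s(s(e, e), s(e, e))))), s(s(e, e), s(e, e))))) = 1 + max(6, 6) = 7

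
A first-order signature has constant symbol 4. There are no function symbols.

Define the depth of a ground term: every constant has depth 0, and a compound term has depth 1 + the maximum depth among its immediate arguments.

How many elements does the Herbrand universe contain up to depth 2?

With no function symbols every ground term is a constant, so there is exactly 1 ground term at every depth bound.
N_0 = 1
N_1 = 1
N_2 = 1

1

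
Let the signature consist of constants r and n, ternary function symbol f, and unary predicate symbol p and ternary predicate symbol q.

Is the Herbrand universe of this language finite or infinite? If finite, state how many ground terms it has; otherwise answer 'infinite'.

infinite

The signature has at least one function symbol (f, arity 3) and at least one constant (r).
Iterating f gives infinitely many distinct ground terms: r, f(r, r, r), f(f(r, r, r), f(r, r, r), f(r, r, r)), ...
So the Herbrand universe is infinite.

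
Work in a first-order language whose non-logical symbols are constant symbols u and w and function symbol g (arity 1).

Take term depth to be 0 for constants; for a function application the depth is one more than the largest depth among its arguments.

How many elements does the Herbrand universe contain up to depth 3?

Let N_k count ground terms of depth at most k. Each non-constant term of depth ≤ k is some function symbol applied to depth-≤(k−1) arguments, giving N_k = 2 + N_{k-1}.
N_0 = 2
N_1 = 2 + 2 = 4
N_2 = 2 + 4 = 6
N_3 = 2 + 6 = 8
Explicitly: u, w, g(u), g(w), g(g(u)), g(g(w)), g(g(g(u))), g(g(g(w))).

8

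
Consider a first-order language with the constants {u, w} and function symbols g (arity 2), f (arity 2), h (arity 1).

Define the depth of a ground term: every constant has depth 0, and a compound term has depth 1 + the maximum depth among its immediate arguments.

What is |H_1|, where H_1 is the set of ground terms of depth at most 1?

Let N_k = |{terms of depth ≤ k}|. Then N_0 = 2 and N_k = 2 + N_{k-1}^2 + N_{k-1}^2 + N_{k-1} for k ≥ 1 (one summand per function symbol, arity giving the exponent).
N_0 = 2
N_1 = 2 + 2^2 + 2^2 + 2 = 12

12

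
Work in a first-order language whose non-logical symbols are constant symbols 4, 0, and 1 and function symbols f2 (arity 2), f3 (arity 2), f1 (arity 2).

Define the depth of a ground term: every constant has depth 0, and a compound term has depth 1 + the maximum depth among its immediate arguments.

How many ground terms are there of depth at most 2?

2703

Let N_k count ground terms of depth at most k. Each non-constant term of depth ≤ k is some function symbol applied to depth-≤(k−1) arguments, giving N_k = 3 + N_{k-1}^2 + N_{k-1}^2 + N_{k-1}^2.
N_0 = 3
N_1 = 3 + 3^2 + 3^2 + 3^2 = 30
N_2 = 3 + 30^2 + 30^2 + 30^2 = 2703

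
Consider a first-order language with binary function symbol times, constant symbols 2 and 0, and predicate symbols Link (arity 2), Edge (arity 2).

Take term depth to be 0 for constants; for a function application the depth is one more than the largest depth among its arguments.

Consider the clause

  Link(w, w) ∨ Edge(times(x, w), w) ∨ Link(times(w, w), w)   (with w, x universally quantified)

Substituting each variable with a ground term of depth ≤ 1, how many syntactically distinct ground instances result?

Ground terms of depth ≤ 1:
  Let N_k = |{terms of depth ≤ k}|. Then N_0 = 2 and N_k = 2 + N_{k-1}^2 for k ≥ 1 (one summand per function symbol, arity giving the exponent).
  N_0 = 2
  N_1 = 2 + 2^2 = 6
So there are 6 ground terms available for substitution.
There are 2 variables to instantiate (w, x), each occurring in at least one literal, so different choices give different ground instances.
Number of ground instances = 6^2 = 36.

36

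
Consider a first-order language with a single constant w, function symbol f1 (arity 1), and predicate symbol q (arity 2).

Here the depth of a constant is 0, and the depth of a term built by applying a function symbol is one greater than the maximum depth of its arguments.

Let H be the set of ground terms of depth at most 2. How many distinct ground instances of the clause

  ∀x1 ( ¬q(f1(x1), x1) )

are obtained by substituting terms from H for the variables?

3

Ground terms of depth ≤ 2:
  Let N_k count ground terms of depth at most k. Each non-constant term of depth ≤ k is some function symbol applied to depth-≤(k−1) arguments, giving N_k = 1 + N_{k-1}.
  N_0 = 1
  N_1 = 1 + 1 = 2
  N_2 = 1 + 2 = 3
  Explicitly: w, f1(w), f1(f1(w)).
So there are 3 ground terms available for substitution.
The variable x1 ranges independently over the available ground terms, and distinct assignments produce distinct instances.
Number of ground instances = 3.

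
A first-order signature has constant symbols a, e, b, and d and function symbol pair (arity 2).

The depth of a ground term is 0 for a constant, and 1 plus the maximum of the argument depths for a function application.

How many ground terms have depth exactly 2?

384

Let N_k = |{terms of depth ≤ k}|. Then N_0 = 4 and N_k = 4 + N_{k-1}^2 for k ≥ 1 (one summand per function symbol, arity giving the exponent).
N_0 = 4
N_1 = 4 + 4^2 = 20
N_2 = 4 + 20^2 = 404
Terms of depth exactly 2: N_2 − N_1 = 404 − 20 = 384.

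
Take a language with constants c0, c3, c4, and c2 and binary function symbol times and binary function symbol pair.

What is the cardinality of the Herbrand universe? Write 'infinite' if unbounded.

infinite

The signature has at least one function symbol (times, arity 2) and at least one constant (c0).
Iterating times gives infinitely many distinct ground terms: c0, times(c0, c0), times(times(c0, c0), times(c0, c0)), ...
So the Herbrand universe is infinite.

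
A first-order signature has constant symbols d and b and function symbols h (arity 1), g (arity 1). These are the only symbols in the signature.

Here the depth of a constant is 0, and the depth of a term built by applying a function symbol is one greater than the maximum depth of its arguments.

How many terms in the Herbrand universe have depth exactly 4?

32

If N_k denotes the number of depth-≤k ground terms, the 2 constants give N_0 = 2, and each function symbol of arity r contributes N_{k-1}^r new terms at level k: N_k = 2 + N_{k-1} + N_{k-1}.
N_0 = 2
N_1 = 2 + 2 + 2 = 6
N_2 = 2 + 6 + 6 = 14
N_3 = 2 + 14 + 14 = 30
N_4 = 2 + 30 + 30 = 62
Terms of depth exactly 4: N_4 − N_3 = 62 − 30 = 32.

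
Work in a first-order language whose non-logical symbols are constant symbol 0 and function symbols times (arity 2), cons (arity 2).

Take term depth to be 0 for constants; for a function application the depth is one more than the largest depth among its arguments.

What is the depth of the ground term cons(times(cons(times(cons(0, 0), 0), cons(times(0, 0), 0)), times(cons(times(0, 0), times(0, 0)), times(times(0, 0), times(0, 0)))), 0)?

5

depth(cons(0, 0)) = 1 + max(0, 0) = 1
depth(times(cons(0, 0), 0)) = 1 + max(1, 0) = 2
depth(times(0, 0)) = 1 + max(0, 0) = 1
depth(cons(times(0, 0), 0)) = 1 + max(1, 0) = 2
depth(cons(times(cons(0, 0), 0), cons(times(0, 0), 0))) = 1 + max(2, 2) = 3
depth(cons(times(0, 0), times(0, 0))) = 1 + max(1, 1) = 2
depth(times(times(0, 0), times(0, 0))) = 1 + max(1, 1) = 2
depth(times(cons(times(0, 0), times(0, 0)), times(times(0, 0), times(0, 0)))) = 1 + max(2, 2) = 3
depth(times(cons(times(cons(0, 0), 0), cons(times(0, 0), 0)), times(cons(times(0, 0), times(0, 0)), times(times(0, 0), times(0, 0))))) = 1 + max(3, 3) = 4
depth(cons(times(cons(times(cons(0, 0), 0), cons(times(0, 0), 0)), times(cons(times(0, 0), times(0, 0)), times(times(0, 0), times(0, 0)))), 0)) = 1 + max(4, 0) = 5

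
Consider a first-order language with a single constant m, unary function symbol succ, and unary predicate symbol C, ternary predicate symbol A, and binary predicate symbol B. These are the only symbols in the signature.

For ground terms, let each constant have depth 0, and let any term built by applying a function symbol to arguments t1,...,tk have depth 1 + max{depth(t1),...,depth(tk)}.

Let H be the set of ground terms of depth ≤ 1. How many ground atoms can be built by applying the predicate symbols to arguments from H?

First count ground terms of depth ≤ 1.
Count level by level. With function symbols succ/1, the terms of depth ≤ k are the 1 constant together with each function applied to depth-≤(k−1) tuples, so N_k = 1 + N_{k-1}.
N_0 = 1
N_1 = 1 + 1 = 2
Explicitly: m, succ(m).
So |H| = 2.
Each predicate of arity r yields |H|^r ground atoms (one per choice of an r-tuple from H):
  C: 2;  A: 2^3 = 8;  B: 2^2 = 4
Total ground atoms: 2 + 8 + 4 = 14.

14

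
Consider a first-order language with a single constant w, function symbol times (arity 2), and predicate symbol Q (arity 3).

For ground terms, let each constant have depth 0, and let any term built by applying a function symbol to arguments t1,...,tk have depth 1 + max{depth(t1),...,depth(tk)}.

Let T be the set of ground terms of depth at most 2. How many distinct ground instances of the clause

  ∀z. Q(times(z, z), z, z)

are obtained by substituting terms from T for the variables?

Ground terms of depth ≤ 2:
  Count level by level. With function symbols times/2, the terms of depth ≤ k are the 1 constant together with each function applied to depth-≤(k−1) tuples, so N_k = 1 + N_{k-1}^2.
  N_0 = 1
  N_1 = 1 + 1^2 = 2
  N_2 = 1 + 2^2 = 5
  Explicitly: w, times(w, w), times(w, times(w, w)), times(times(w, w), w), times(times(w, w), times(w, w)).
So there are 5 ground terms available for substitution.
The clause has 1 distinct variable (z), which appears in the body. In the free term algebra distinct substitutions yield syntactically distinct ground instances.
Number of ground instances = 5.

5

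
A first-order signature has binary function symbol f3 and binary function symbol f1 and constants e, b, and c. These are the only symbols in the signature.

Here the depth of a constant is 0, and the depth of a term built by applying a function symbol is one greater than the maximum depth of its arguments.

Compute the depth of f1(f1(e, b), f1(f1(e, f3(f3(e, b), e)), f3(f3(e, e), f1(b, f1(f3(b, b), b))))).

6

depth(f1(e, b)) = 1 + max(0, 0) = 1
depth(f3(e, b)) = 1 + max(0, 0) = 1
depth(f3(f3(e, b), e)) = 1 + max(1, 0) = 2
depth(f1(e, f3(f3(e, b), e))) = 1 + max(0, 2) = 3
depth(f3(e, e)) = 1 + max(0, 0) = 1
depth(f3(b, b)) = 1 + max(0, 0) = 1
depth(f1(f3(b, b), b)) = 1 + max(1, 0) = 2
depth(f1(b, f1(f3(b, b), b))) = 1 + max(0, 2) = 3
depth(f3(f3(e, e), f1(b, f1(f3(b, b), b)))) = 1 + max(1, 3) = 4
depth(f1(f1(e, f3(f3(e, b), e)), f3(f3(e, e), f1(b, f1(f3(b, b), b))))) = 1 + max(3, 4) = 5
depth(f1(f1(e, b), f1(f1(e, f3(f3(e, b), e)), f3(f3(e, e), f1(b, f1(f3(b, b), b)))))) = 1 + max(1, 5) = 6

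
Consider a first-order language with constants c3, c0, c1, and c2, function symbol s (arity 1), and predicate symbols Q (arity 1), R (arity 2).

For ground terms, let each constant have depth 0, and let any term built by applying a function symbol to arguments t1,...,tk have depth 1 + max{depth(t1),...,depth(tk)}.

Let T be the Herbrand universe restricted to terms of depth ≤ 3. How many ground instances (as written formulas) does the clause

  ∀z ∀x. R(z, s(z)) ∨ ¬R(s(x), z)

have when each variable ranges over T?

256

Ground terms of depth ≤ 3:
  Let N_k = |{terms of depth ≤ k}|. Then N_0 = 4 and N_k = 4 + N_{k-1} for k ≥ 1 (one summand per function symbol, arity giving the exponent).
  N_0 = 4
  N_1 = 4 + 4 = 8
  N_2 = 4 + 8 = 12
  N_3 = 4 + 12 = 16
So there are 16 ground terms available for substitution.
Each of z, x ranges independently over the available ground terms, and distinct assignments produce distinct instances.
Number of ground instances = 16^2 = 256.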